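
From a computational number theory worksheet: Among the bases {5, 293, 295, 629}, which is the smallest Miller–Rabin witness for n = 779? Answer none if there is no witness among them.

n − 1 = 778 = 2^1 · 389, so s = 1 and d = 389.
Base 5: x_0 = 5^389 mod 779 = 500. x_0 ∉ {1, 778} and s = 1, so 5 is a Miller–Rabin witness and 779 is composite.
Base 293: x_0 = 293^389 mod 779 = 145. x_0 ∉ {1, 778} and s = 1, so 293 is a Miller–Rabin witness and 779 is composite.
Base 295: x_0 = 295^389 mod 779 = 128. x_0 ∉ {1, 778} and s = 1, so 295 is a Miller–Rabin witness and 779 is composite.
Base 629: x_0 = 629^389 mod 779 = 642. x_0 ∉ {1, 778} and s = 1, so 629 is a Miller–Rabin witness and 779 is composite.
The smallest witness among the given bases is 5.

5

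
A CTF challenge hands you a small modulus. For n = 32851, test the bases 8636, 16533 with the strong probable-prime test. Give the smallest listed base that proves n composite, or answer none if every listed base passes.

16533

n − 1 = 32850 = 2^1 · 16425, so s = 1 and d = 16425.
Base 8636: x_0 = 8636^16425 mod 32851 = 32850. x_0 = 32850 ≡ −1, so 8636 is not a witness.
Base 16533: x_0 = 16533^16425 mod 32851 = 6915. x_0 ∉ {1, 32850} and s = 1, so 16533 is a Miller–Rabin witness and 32851 is composite.
The smallest witness among the given bases is 16533.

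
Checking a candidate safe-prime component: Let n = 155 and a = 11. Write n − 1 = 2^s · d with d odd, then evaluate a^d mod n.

96

n − 1 = 154 = 2^1 · 77, so s = 1 and d = 77.
Repeated squaring mod 155: 11^1 ≡ 11, 11^2 ≡ 121, 11^4 ≡ 71, 11^8 ≡ 81, 11^16 ≡ 51, 11^32 ≡ 121, 11^64 ≡ 71.
77 = 64 + 8 + 4 + 1, so 11^77 ≡ 71·81·71·11 ≡ 96 (mod 155).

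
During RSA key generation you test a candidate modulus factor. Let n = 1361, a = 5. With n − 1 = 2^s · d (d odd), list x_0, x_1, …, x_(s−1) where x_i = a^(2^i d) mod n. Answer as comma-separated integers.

614, 1360, 1, 1

n − 1 = 1360 = 2^4 · 85, so s = 4 and d = 85.
x_0 = 5^85 mod 1361 = 614.
x_1 = 614^2 mod 1361 = 1360.
x_2 = 1360^2 mod 1361 = 1.
x_3 = 1^2 mod 1361 = 1.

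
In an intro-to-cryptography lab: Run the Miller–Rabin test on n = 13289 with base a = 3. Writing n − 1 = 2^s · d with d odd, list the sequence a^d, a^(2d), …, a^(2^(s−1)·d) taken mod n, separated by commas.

12561, 11713, 12022

n − 1 = 13288 = 2^3 · 1661, so s = 3 and d = 1661.
x_0 = 3^1661 mod 13289 = 12561.
x_1 = 12561^2 mod 13289 = 11713.
x_2 = 11713^2 mod 13289 = 12022.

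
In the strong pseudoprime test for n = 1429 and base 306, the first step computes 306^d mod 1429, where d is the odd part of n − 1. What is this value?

n − 1 = 1428 = 2^2 · 357, so s = 2 and d = 357.
Repeated squaring mod 1429: 306^1 ≡ 306, 306^2 ≡ 751, 306^4 ≡ 975, 306^8 ≡ 340, 306^16 ≡ 1280, 306^32 ≡ 766, 306^64 ≡ 866, 306^128 ≡ 1160, 306^256 ≡ 911.
357 = 256 + 64 + 32 + 4 + 1, so 306^357 ≡ 911·866·766·975·306 ≡ 620 (mod 1429).

620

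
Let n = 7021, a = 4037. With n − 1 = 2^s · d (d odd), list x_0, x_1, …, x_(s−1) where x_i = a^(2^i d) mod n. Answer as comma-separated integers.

n − 1 = 7020 = 2^2 · 1755, so s = 2 and d = 1755.
x_0 = 4037^1755 mod 7021 = 2365.
x_1 = 2365^2 mod 7021 = 4509.

2365, 4509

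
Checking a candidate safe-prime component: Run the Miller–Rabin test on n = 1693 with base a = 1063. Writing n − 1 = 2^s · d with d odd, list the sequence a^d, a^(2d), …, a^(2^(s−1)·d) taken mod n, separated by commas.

1601, 1692

n − 1 = 1692 = 2^2 · 423, so s = 2 and d = 423.
x_0 = 1063^423 mod 1693 = 1601.
x_1 = 1601^2 mod 1693 = 1692.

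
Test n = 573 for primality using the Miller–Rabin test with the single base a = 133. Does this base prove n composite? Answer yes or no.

yes

n − 1 = 572 = 2^2 · 143, so s = 2 and d = 143.
x_0 = 133^143 mod 573 = 400.
x_0 is neither 1 nor 572, so continue squaring.
x_1 = 400^2 mod 573 = 133.
Reached i = s−1 = 1 without hitting −1: 133 is a Miller–Rabin witness and 573 is composite.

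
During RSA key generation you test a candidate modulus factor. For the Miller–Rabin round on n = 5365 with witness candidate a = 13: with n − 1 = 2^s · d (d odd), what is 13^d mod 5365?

n − 1 = 5364 = 2^2 · 1341, so s = 2 and d = 1341.
Repeated squaring mod 5365: 13^1 ≡ 13, 13^2 ≡ 169, 13^4 ≡ 1736, 13^8 ≡ 3931, 13^16 ≡ 1561, 13^32 ≡ 1011, 13^64 ≡ 2771, 13^128 ≡ 1126, 13^256 ≡ 1736, 13^512 ≡ 3931, 13^1024 ≡ 1561.
1341 = 1024 + 256 + 32 + 16 + 8 + 4 + 1, so 13^1341 ≡ 1561·1736·1011·1561·3931·1736·13 ≡ 1338 (mod 5365).

1338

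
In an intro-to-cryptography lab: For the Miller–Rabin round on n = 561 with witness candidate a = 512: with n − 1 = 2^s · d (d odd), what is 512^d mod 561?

n − 1 = 560 = 2^4 · 35, so s = 4 and d = 35.
Repeated squaring mod 561: 512^1 ≡ 512, 512^2 ≡ 157, 512^4 ≡ 526, 512^8 ≡ 103, 512^16 ≡ 511, 512^32 ≡ 256.
35 = 32 + 2 + 1, so 512^35 ≡ 256·157·512 ≡ 263 (mod 561).

263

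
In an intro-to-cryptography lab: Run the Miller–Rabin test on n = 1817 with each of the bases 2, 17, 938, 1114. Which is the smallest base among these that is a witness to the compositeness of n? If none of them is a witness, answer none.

2

n − 1 = 1816 = 2^3 · 227, so s = 3 and d = 227.
Base 2: x_0 = 2^227 mod 1817 = 1393. x_0 is neither 1 nor 1816, so continue squaring. x_1 = 1393^2 mod 1817 = 1710. x_2 = 1710^2 mod 1817 = 547. Reached i = s−1 = 2 without hitting −1: 2 is a Miller–Rabin witness and 1817 is composite.
Base 17: x_0 = 17^227 mod 1817 = 802. x_0 is neither 1 nor 1816, so continue squaring. x_1 = 802^2 mod 1817 = 1803. x_2 = 1803^2 mod 1817 = 196. Reached i = s−1 = 2 without hitting −1: 17 is a Miller–Rabin witness and 1817 is composite.
Base 938: x_0 = 938^227 mod 1817 = 535. x_0 is neither 1 nor 1816, so continue squaring. x_1 = 535^2 mod 1817 = 956. x_2 = 956^2 mod 1817 = 1802. Reached i = s−1 = 2 without hitting −1: 938 is a Miller–Rabin witness and 1817 is composite.
Base 1114: x_0 = 1114^227 mod 1817 = 1049. x_0 is neither 1 nor 1816, so continue squaring. x_1 = 1049^2 mod 1817 = 1116. x_2 = 1116^2 mod 1817 = 811. Reached i = s−1 = 2 without hitting −1: 1114 is a Miller–Rabin witness and 1817 is composite.
The smallest witness among the given bases is 2.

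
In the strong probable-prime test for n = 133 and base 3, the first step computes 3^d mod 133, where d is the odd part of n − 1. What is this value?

n − 1 = 132 = 2^2 · 33, so s = 2 and d = 33.
3^33 mod 133 = 69.

69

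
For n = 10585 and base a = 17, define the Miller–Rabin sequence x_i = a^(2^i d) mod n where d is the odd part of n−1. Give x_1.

n − 1 = 10584 = 2^3 · 1323, so s = 3 and d = 1323.
x_0 = 17^1323 mod 10585 = 4913.
x_1 = 4913^2 mod 10585 = 3769.

3769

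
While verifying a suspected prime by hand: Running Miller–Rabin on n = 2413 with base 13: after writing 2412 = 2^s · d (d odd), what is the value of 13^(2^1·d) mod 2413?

n − 1 = 2412 = 2^2 · 603, so s = 2 and d = 603.
x_0 = 13^603 mod 2413 = 1937.
x_1 = 1937^2 mod 2413 = 2167.

2167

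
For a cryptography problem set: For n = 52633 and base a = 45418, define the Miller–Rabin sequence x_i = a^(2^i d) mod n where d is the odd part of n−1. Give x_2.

1

n − 1 = 52632 = 2^3 · 6579, so s = 3 and d = 6579.
Repeated squaring mod 52633: 45418^1 ≡ 45418, 45418^2 ≡ 2188, 45418^4 ≡ 50374, 45418^8 ≡ 50313, 45418^16 ≡ 13834, 45418^32 ≡ 5968, 45418^64 ≡ 37116, 45418^128 ≡ 33947, 45418^256 ≡ 51907, 45418^512 ≡ 746, 45418^1024 ≡ 30186, 45418^2048 ≡ 12100, 45418^4096 ≡ 37627.
6579 = 4096 + 2048 + 256 + 128 + 32 + 16 + 2 + 1, so 45418^6579 ≡ 37627·12100·51907·33947·5968·13834·2188·45418 ≡ 44703 (mod 52633).
x_0 = 44703.
x_1 = 44703^2 mod 52633 = 41098.
x_2 = 41098^2 mod 52633 = 1.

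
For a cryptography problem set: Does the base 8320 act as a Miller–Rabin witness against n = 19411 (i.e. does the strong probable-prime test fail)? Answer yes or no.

n − 1 = 19410 = 2^1 · 9705, so s = 1 and d = 9705.
x_0 = 8320^9705 mod 19411 = 1.
x_0 = 1, so 8320 is not a witness.

no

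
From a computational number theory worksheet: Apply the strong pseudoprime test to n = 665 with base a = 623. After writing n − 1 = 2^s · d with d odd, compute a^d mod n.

n − 1 = 664 = 2^3 · 83, so s = 3 and d = 83.
623^83 mod 665 = 497.

497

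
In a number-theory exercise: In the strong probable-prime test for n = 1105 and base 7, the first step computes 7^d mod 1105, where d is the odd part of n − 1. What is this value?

n − 1 = 1104 = 2^4 · 69, so s = 4 and d = 69.
Repeated squaring mod 1105: 7^1 ≡ 7, 7^2 ≡ 49, 7^4 ≡ 191, 7^8 ≡ 16, 7^16 ≡ 256, 7^32 ≡ 341, 7^64 ≡ 256.
69 = 64 + 4 + 1, so 7^69 ≡ 256·191·7 ≡ 827 (mod 1105).

827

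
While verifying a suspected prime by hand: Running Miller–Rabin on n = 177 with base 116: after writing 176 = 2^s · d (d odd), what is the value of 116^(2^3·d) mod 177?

n − 1 = 176 = 2^4 · 11, so s = 4 and d = 11.
x_0 = 116^11 mod 177 = 17.
x_1 = 17^2 mod 177 = 112.
x_2 = 112^2 mod 177 = 154.
x_3 = 154^2 mod 177 = 175.

175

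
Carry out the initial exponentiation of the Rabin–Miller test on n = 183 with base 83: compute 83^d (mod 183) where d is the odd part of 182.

83

n − 1 = 182 = 2^1 · 91, so s = 1 and d = 91.
83^91 mod 183 = 83.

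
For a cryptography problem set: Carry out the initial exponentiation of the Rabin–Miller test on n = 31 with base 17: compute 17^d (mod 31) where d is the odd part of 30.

30

n − 1 = 30 = 2^1 · 15, so s = 1 and d = 15.
By repeated squaring, 17^15 ≡ 30 (mod 31).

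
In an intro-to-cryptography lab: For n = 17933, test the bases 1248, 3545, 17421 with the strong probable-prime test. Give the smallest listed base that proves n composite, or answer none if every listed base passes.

1248

n − 1 = 17932 = 2^2 · 4483, so s = 2 and d = 4483.
Base 1248: x_0 = 1248^4483 mod 17933 = 15933. x_0 is neither 1 nor 17932, so continue squaring. x_1 = 15933^2 mod 17933 = 941. Reached i = s−1 = 1 without hitting −1: 1248 is a Miller–Rabin witness and 17933 is composite.
Base 3545: x_0 = 3545^4483 mod 17933 = 2859. x_0 is neither 1 nor 17932, so continue squaring. x_1 = 2859^2 mod 17933 = 14366. Reached i = s−1 = 1 without hitting −1: 3545 is a Miller–Rabin witness and 17933 is composite.
Base 17421: x_0 = 17421^4483 mod 17933 = 5512. x_0 is neither 1 nor 17932, so continue squaring. x_1 = 5512^2 mod 17933 = 3642. Reached i = s−1 = 1 without hitting −1: 17421 is a Miller–Rabin witness and 17933 is composite.
The smallest witness among the given bases is 1248.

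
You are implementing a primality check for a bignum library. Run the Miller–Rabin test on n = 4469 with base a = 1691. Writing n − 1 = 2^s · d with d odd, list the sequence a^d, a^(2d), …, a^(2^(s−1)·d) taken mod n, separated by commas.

n − 1 = 4468 = 2^2 · 1117, so s = 2 and d = 1117.
x_0 = 1691^1117 mod 4469 = 2765.
x_1 = 2765^2 mod 4469 = 3235.

2765, 3235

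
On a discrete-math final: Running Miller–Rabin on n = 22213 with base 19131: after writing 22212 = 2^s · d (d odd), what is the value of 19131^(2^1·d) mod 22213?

13579

n − 1 = 22212 = 2^2 · 5553, so s = 2 and d = 5553.
By repeated squaring, 19131^5553 ≡ 20295 (mod 22213).
x_0 = 20295.
x_1 = 20295^2 mod 22213 = 13579.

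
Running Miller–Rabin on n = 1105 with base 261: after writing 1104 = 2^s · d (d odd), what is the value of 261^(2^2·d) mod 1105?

1041

n − 1 = 1104 = 2^4 · 69, so s = 4 and d = 69.
By repeated squaring, 261^69 ≡ 976 (mod 1105).
x_0 = 976.
x_1 = 976^2 mod 1105 = 66.
x_2 = 66^2 mod 1105 = 1041.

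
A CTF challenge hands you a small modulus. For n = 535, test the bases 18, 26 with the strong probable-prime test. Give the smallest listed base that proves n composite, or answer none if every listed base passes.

n − 1 = 534 = 2^1 · 267, so s = 1 and d = 267.
Base 18: x_0 = 18^267 mod 535 = 532. x_0 ∉ {1, 534} and s = 1, so 18 is a Miller–Rabin witness and 535 is composite.
Base 26: x_0 = 26^267 mod 535 = 501. x_0 ∉ {1, 534} and s = 1, so 26 is a Miller–Rabin witness and 535 is composite.
The smallest witness among the given bases is 18.

18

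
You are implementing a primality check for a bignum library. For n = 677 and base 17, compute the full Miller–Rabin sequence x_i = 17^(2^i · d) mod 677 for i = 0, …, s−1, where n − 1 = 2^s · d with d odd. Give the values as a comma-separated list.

n − 1 = 676 = 2^2 · 169, so s = 2 and d = 169.
x_0 = 17^169 mod 677 = 651.
x_1 = 651^2 mod 677 = 676.

651, 676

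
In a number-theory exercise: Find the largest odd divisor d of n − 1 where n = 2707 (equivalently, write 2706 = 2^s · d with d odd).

1353

Halving: 2706 → 1353; 1353 is odd.
So 2706 = 2^1 · 1353.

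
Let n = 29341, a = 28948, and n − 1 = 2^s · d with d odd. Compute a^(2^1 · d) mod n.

n − 1 = 29340 = 2^2 · 7335, so s = 2 and d = 7335.
x_0 = 28948^7335 mod 29341 = 5186.
x_1 = 5186^2 mod 29341 = 18240.

18240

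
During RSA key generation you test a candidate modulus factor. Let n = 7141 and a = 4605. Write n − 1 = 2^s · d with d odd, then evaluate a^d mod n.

n − 1 = 7140 = 2^2 · 1785, so s = 2 and d = 1785.
Repeated squaring mod 7141: 4605^1 ≡ 4605, 4605^2 ≡ 4396, 4605^4 ≡ 1270, 4605^8 ≡ 6175, 4605^16 ≡ 4826, 4605^32 ≡ 3475, 4605^64 ≡ 194, 4605^128 ≡ 1931, 4605^256 ≡ 1159, 4605^512 ≡ 773, 4605^1024 ≡ 4826.
1785 = 1024 + 512 + 128 + 64 + 32 + 16 + 8 + 1, so 4605^1785 ≡ 4826·773·1931·194·3475·4826·6175·4605 ≡ 5817 (mod 7141).

5817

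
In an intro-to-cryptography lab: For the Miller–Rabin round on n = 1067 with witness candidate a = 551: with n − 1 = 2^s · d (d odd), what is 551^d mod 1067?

496

n − 1 = 1066 = 2^1 · 533, so s = 1 and d = 533.
551^533 mod 1067 = 496.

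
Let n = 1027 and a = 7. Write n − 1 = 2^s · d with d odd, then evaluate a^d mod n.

n − 1 = 1026 = 2^1 · 513, so s = 1 and d = 513.
7^513 mod 1027 = 1009.

1009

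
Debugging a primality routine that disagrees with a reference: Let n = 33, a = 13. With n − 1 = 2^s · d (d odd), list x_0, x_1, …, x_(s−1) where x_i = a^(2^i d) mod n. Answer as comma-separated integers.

13, 4, 16, 25, 31

n − 1 = 32 = 2^5 · 1, so s = 5 and d = 1.
x_0 = 13^1 mod 33 = 13.
x_1 = 13^2 mod 33 = 4.
x_2 = 4^2 mod 33 = 16.
x_3 = 16^2 mod 33 = 25.
x_4 = 25^2 mod 33 = 31.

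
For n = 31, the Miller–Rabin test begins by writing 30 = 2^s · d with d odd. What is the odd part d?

15

Halving: 30 → 15; 15 is odd.
So 30 = 2^1 · 15.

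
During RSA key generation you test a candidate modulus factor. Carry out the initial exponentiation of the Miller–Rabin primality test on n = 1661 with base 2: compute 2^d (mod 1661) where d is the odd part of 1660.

n − 1 = 1660 = 2^2 · 415, so s = 2 and d = 415.
2^415 mod 1661 = 571.

571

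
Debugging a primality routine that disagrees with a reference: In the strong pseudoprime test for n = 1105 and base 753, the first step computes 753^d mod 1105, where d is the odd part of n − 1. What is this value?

n − 1 = 1104 = 2^4 · 69, so s = 4 and d = 69.
753^69 mod 1105 = 558.

558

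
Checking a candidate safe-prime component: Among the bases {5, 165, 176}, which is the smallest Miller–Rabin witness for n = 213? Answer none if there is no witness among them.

5

n − 1 = 212 = 2^2 · 53, so s = 2 and d = 53.
Base 5: x_0 = 5^53 mod 213 = 125. x_0 is neither 1 nor 212, so continue squaring. x_1 = 125^2 mod 213 = 76. Reached i = s−1 = 1 without hitting −1: 5 is a Miller–Rabin witness and 213 is composite.
Base 165: x_0 = 165^53 mod 213 = 183. x_0 is neither 1 nor 212, so continue squaring. x_1 = 183^2 mod 213 = 48. Reached i = s−1 = 1 without hitting −1: 165 is a Miller–Rabin witness and 213 is composite.
Base 176: x_0 = 176^53 mod 213 = 26. x_0 is neither 1 nor 212, so continue squaring. x_1 = 26^2 mod 213 = 37. Reached i = s−1 = 1 without hitting −1: 176 is a Miller–Rabin witness and 213 is composite.
The smallest witness among the given bases is 5.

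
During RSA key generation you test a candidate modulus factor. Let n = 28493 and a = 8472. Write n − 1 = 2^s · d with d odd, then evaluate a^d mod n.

n − 1 = 28492 = 2^2 · 7123, so s = 2 and d = 7123.
Repeated squaring mod 28493: 8472^1 ≡ 8472, 8472^2 ≡ 917, 8472^4 ≡ 14592, 8472^8 ≡ 26768, 8472^16 ≡ 12353, 8472^32 ≡ 16594, 8472^64 ≡ 4484, 8472^128 ≡ 18691, 8472^256 ≡ 808, 8472^512 ≡ 26018, 8472^1024 ≡ 28123, 8472^2048 ≡ 22928, 8472^4096 ≡ 25827.
7123 = 4096 + 2048 + 512 + 256 + 128 + 64 + 16 + 2 + 1, so 8472^7123 ≡ 25827·22928·26018·808·18691·4484·12353·917·8472 ≡ 1 (mod 28493).

1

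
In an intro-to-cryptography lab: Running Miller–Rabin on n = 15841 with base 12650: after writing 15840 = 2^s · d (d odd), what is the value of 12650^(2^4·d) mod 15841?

n − 1 = 15840 = 2^5 · 495, so s = 5 and d = 495.
Repeated squaring mod 15841: 12650^1 ≡ 12650, 12650^2 ≡ 12559, 12650^4 ≡ 15485, 12650^8 ≡ 8, 12650^16 ≡ 64, 12650^32 ≡ 4096, 12650^64 ≡ 1597, 12650^128 ≡ 8, 12650^256 ≡ 64.
495 = 256 + 128 + 64 + 32 + 8 + 4 + 2 + 1, so 12650^495 ≡ 64·8·1597·4096·8·15485·12559·12650 ≡ 6945 (mod 15841).
x_0 = 6945.
x_1 = 6945^2 mod 15841 = 13021.
x_2 = 13021^2 mod 15841 = 218.
x_3 = 218^2 mod 15841 = 1.
x_4 = 1^2 mod 15841 = 1.

1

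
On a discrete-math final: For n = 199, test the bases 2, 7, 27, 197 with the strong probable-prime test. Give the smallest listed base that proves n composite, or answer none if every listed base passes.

n − 1 = 198 = 2^1 · 99, so s = 1 and d = 99.
Base 2: x_0 = 2^99 mod 199 = 1. x_0 = 1, so 2 is not a witness.
Base 7: x_0 = 7^99 mod 199 = 1. x_0 = 1, so 7 is not a witness.
Base 27: x_0 = 27^99 mod 199 = 198. x_0 = 198 ≡ −1, so 27 is not a witness.
Base 197: x_0 = 197^99 mod 199 = 198. x_0 = 198 ≡ −1, so 197 is not a witness.
No listed base is a witness for 199.

none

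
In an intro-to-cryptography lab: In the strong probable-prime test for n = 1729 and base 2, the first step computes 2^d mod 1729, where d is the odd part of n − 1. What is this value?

n − 1 = 1728 = 2^6 · 27, so s = 6 and d = 27.
2^27 mod 1729 = 645.

645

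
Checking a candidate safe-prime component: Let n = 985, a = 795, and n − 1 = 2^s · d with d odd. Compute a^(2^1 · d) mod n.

n − 1 = 984 = 2^3 · 123, so s = 3 and d = 123.
Repeated squaring mod 985: 795^1 ≡ 795, 795^2 ≡ 640, 795^4 ≡ 825, 795^8 ≡ 975, 795^16 ≡ 100, 795^32 ≡ 150, 795^64 ≡ 830.
123 = 64 + 32 + 16 + 8 + 2 + 1, so 795^123 ≡ 830·150·100·975·640·795 ≡ 880 (mod 985).
x_0 = 880.
x_1 = 880^2 mod 985 = 190.

190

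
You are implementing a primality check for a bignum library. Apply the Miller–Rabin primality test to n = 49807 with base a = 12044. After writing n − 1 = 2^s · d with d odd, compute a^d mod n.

n − 1 = 49806 = 2^1 · 24903, so s = 1 and d = 24903.
12044^24903 mod 49807 = 1.

1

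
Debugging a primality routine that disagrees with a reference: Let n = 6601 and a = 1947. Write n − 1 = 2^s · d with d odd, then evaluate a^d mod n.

3886

n − 1 = 6600 = 2^3 · 825, so s = 3 and d = 825.
Repeated squaring mod 6601: 1947^1 ≡ 1947, 1947^2 ≡ 1835, 1947^4 ≡ 715, 1947^8 ≡ 2948, 1947^16 ≡ 3788, 1947^32 ≡ 4971, 1947^64 ≡ 3298, 1947^128 ≡ 4957, 1947^256 ≡ 2927, 1947^512 ≡ 5832.
825 = 512 + 256 + 32 + 16 + 8 + 1, so 1947^825 ≡ 5832·2927·4971·3788·2948·1947 ≡ 3886 (mod 6601).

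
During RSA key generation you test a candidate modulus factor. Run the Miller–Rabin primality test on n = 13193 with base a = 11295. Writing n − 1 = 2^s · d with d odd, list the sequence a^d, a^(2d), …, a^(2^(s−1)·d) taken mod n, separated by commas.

7116, 2722, 8011

n − 1 = 13192 = 2^3 · 1649, so s = 3 and d = 1649.
x_0 = 11295^1649 mod 13193 = 7116.
x_1 = 7116^2 mod 13193 = 2722.
x_2 = 2722^2 mod 13193 = 8011.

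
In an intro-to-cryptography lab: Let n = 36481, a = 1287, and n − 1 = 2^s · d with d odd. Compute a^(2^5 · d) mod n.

n − 1 = 36480 = 2^7 · 285, so s = 7 and d = 285.
x_0 = 1287^285 mod 36481 = 36098.
x_1 = 36098^2 mod 36481 = 765.
x_2 = 765^2 mod 36481 = 1529.
x_3 = 1529^2 mod 36481 = 3057.
x_4 = 3057^2 mod 36481 = 6113.
x_5 = 6113^2 mod 36481 = 12225.

12225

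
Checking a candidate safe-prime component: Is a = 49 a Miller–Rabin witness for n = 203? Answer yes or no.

n − 1 = 202 = 2^1 · 101, so s = 1 and d = 101.
x_0 = 49^101 mod 203 = 112.
x_0 ∉ {1, 202} and s = 1, so 49 is a Miller–Rabin witness and 203 is composite.

yes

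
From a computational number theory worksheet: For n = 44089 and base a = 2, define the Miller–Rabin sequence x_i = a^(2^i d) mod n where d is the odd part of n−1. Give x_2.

n − 1 = 44088 = 2^3 · 5511, so s = 3 and d = 5511.
x_0 = 2^5511 mod 44089 = 44088.
x_1 = 44088^2 mod 44089 = 1.
x_2 = 1^2 mod 44089 = 1.

1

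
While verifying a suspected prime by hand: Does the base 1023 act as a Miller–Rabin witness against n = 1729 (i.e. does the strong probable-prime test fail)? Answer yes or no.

no

n − 1 = 1728 = 2^6 · 27, so s = 6 and d = 27.
x_0 = 1023^27 mod 1729 = 1.
x_0 = 1, so 1023 is not a witness.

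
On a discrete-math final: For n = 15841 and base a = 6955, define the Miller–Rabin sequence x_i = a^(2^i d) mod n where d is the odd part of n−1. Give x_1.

3039

n − 1 = 15840 = 2^5 · 495, so s = 5 and d = 495.
x_0 = 6955^495 mod 15841 = 7687.
x_1 = 7687^2 mod 15841 = 3039.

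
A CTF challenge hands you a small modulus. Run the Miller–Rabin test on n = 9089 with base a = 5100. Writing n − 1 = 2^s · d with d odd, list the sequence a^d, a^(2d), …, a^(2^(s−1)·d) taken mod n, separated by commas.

4782, 8689, 5487, 4401, 142, 1986, 8659

n − 1 = 9088 = 2^7 · 71, so s = 7 and d = 71.
x_0 = 5100^71 mod 9089 = 4782.
x_1 = 4782^2 mod 9089 = 8689.
x_2 = 8689^2 mod 9089 = 5487.
x_3 = 5487^2 mod 9089 = 4401.
x_4 = 4401^2 mod 9089 = 142.
x_5 = 142^2 mod 9089 = 1986.
x_6 = 1986^2 mod 9089 = 8659.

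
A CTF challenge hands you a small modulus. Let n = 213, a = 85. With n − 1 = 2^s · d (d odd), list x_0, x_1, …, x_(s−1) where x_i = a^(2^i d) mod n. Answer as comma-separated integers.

n − 1 = 212 = 2^2 · 53, so s = 2 and d = 53.
x_0 = 85^53 mod 213 = 46.
x_1 = 46^2 mod 213 = 199.

46, 199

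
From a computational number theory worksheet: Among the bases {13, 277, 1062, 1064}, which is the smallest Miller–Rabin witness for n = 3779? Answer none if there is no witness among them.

n − 1 = 3778 = 2^1 · 1889, so s = 1 and d = 1889.
Base 13: x_0 = 13^1889 mod 3779 = 1. x_0 = 1, so 13 is not a witness.
Base 277: x_0 = 277^1889 mod 3779 = 3778. x_0 = 3778 ≡ −1, so 277 is not a witness.
Base 1062: x_0 = 1062^1889 mod 3779 = 1. x_0 = 1, so 1062 is not a witness.
Base 1064: x_0 = 1064^1889 mod 3779 = 1. x_0 = 1, so 1064 is not a witness.
No listed base is a witness for 3779.

none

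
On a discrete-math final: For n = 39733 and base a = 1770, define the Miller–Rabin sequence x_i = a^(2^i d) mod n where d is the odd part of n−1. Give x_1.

n − 1 = 39732 = 2^2 · 9933, so s = 2 and d = 9933.
x_0 = 1770^9933 mod 39733 = 1.
x_1 = 1^2 mod 39733 = 1.

1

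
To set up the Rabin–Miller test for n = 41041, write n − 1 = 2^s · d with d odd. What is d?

Halving: 41040 → 20520 → 10260 → 5130 → 2565; 2565 is odd.
So 41040 = 2^4 · 2565.

2565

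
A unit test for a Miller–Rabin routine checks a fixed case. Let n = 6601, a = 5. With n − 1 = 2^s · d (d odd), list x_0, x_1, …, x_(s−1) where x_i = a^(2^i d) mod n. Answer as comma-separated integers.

n − 1 = 6600 = 2^3 · 825, so s = 3 and d = 825.
x_0 = 5^825 mod 6601 = 3863.
x_1 = 3863^2 mod 6601 = 4509.
x_2 = 4509^2 mod 6601 = 1.

3863, 4509, 1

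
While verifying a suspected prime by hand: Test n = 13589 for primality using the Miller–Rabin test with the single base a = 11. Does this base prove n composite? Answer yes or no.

n − 1 = 13588 = 2^2 · 3397, so s = 2 and d = 3397.
Repeated squaring mod 13589: 11^1 ≡ 11, 11^2 ≡ 121, 11^4 ≡ 1052, 11^8 ≡ 5995, 11^16 ≡ 10709, 11^32 ≡ 5110, 11^64 ≡ 7631, 11^128 ≡ 3296, 11^256 ≡ 6005, 11^512 ≡ 8408, 11^1024 ≡ 4486, 11^2048 ≡ 12476.
3397 = 2048 + 1024 + 256 + 64 + 4 + 1, so 11^3397 ≡ 12476·4486·6005·7631·1052·11 ≡ 2049 (mod 13589).
x_0 = 11^3397 mod 13589 = 2049.
x_0 is neither 1 nor 13588, so continue squaring.
x_1 = 2049^2 mod 13589 = 12989.
Reached i = s−1 = 1 without hitting −1: 11 is a Miller–Rabin witness and 13589 is composite.

yes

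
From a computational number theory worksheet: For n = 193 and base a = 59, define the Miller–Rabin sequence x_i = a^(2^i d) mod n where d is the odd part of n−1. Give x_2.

112

n − 1 = 192 = 2^6 · 3, so s = 6 and d = 3.
x_0 = 59^3 mod 193 = 27.
x_1 = 27^2 mod 193 = 150.
x_2 = 150^2 mod 193 = 112.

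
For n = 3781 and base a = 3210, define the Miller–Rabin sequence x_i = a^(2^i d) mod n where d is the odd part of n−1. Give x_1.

n − 1 = 3780 = 2^2 · 945, so s = 2 and d = 945.
Repeated squaring mod 3781: 3210^1 ≡ 3210, 3210^2 ≡ 875, 3210^4 ≡ 1863, 3210^8 ≡ 3592, 3210^16 ≡ 1692, 3210^32 ≡ 647, 3210^64 ≡ 2699, 3210^128 ≡ 2395, 3210^256 ≡ 248, 3210^512 ≡ 1008.
945 = 512 + 256 + 128 + 32 + 16 + 1, so 3210^945 ≡ 1008·248·2395·647·1692·3210 ≡ 512 (mod 3781).
x_0 = 512.
x_1 = 512^2 mod 3781 = 1255.

1255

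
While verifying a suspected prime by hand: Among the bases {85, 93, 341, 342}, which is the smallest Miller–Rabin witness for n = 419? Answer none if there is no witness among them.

n − 1 = 418 = 2^1 · 209, so s = 1 and d = 209.
Base 85: x_0 = 85^209 mod 419 = 418. x_0 = 418 ≡ −1, so 85 is not a witness.
Base 93: x_0 = 93^209 mod 419 = 418. x_0 = 418 ≡ −1, so 93 is not a witness.
Base 341: x_0 = 341^209 mod 419 = 1. x_0 = 1, so 341 is not a witness.
Base 342: x_0 = 342^209 mod 419 = 1. x_0 = 1, so 342 is not a witness.
No listed base is a witness for 419.

none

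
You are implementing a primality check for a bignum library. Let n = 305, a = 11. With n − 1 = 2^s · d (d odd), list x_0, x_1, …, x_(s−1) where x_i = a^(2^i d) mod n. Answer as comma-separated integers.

n − 1 = 304 = 2^4 · 19, so s = 4 and d = 19.
x_0 = 11^19 mod 305 = 111.
x_1 = 111^2 mod 305 = 121.
x_2 = 121^2 mod 305 = 1.
x_3 = 1^2 mod 305 = 1.

111, 121, 1, 1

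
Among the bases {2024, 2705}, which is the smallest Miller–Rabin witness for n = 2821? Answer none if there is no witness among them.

2705

n − 1 = 2820 = 2^2 · 705, so s = 2 and d = 705.
Base 2024: x_0 = 2024^705 mod 2821 = 1. x_0 = 1, so 2024 is not a witness.
Base 2705: x_0 = 2705^705 mod 2821 = 1210. x_0 is neither 1 nor 2820, so continue squaring. x_1 = 1210^2 mod 2821 = 1. x_1 = 1 but x_0 ≠ ±1, a nontrivial square root of 1 — 2705 is a witness and 2821 is composite.
The smallest witness among the given bases is 2705.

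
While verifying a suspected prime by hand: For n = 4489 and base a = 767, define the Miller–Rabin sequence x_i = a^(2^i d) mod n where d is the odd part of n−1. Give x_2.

n − 1 = 4488 = 2^3 · 561, so s = 3 and d = 561.
x_0 = 767^561 mod 4489 = 3684.
x_1 = 3684^2 mod 4489 = 1609.
x_2 = 1609^2 mod 4489 = 3217.

3217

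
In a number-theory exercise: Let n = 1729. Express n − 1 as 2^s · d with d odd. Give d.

Halving: 1728 → 864 → 432 → 216 → 108 → 54 → 27; 27 is odd.
So 1728 = 2^6 · 27.

27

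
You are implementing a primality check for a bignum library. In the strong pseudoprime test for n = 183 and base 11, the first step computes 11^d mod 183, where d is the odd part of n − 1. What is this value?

50

n − 1 = 182 = 2^1 · 91, so s = 1 and d = 91.
11^91 mod 183 = 50.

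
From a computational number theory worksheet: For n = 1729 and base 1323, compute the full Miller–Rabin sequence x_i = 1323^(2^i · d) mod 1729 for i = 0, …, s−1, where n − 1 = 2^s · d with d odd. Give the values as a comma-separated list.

n − 1 = 1728 = 2^6 · 27, so s = 6 and d = 27.
x_0 = 1323^27 mod 1729 = 987.
x_1 = 987^2 mod 1729 = 742.
x_2 = 742^2 mod 1729 = 742.
x_3 = 742^2 mod 1729 = 742.
x_4 = 742^2 mod 1729 = 742.
x_5 = 742^2 mod 1729 = 742.

987, 742, 742, 742, 742, 742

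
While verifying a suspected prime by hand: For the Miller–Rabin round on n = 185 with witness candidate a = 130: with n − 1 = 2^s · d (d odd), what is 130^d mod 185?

15

n − 1 = 184 = 2^3 · 23, so s = 3 and d = 23.
130^23 mod 185 = 15.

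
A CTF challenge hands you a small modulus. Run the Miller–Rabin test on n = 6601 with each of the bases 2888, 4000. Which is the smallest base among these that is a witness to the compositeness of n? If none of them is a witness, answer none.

n − 1 = 6600 = 2^3 · 825, so s = 3 and d = 825.
Base 2888: x_0 = 2888^825 mod 6601 = 1. x_0 = 1, so 2888 is not a witness.
Base 4000: x_0 = 4000^825 mod 6601 = 6600. x_0 = 6600 ≡ −1, so 4000 is not a witness.
No listed base is a witness for 6601.

none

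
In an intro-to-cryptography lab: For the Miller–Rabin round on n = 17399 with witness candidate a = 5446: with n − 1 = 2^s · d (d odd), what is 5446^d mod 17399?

339

n − 1 = 17398 = 2^1 · 8699, so s = 1 and d = 8699.
Repeated squaring mod 17399: 5446^1 ≡ 5446, 5446^2 ≡ 11020, 5446^4 ≡ 12779, 5446^8 ≡ 13226, 5446^16 ≡ 14929, 5446^32 ≡ 11250, 5446^64 ≡ 2174, 5446^128 ≡ 11147, 5446^256 ≡ 9350, 5446^512 ≡ 9924, 5446^1024 ≡ 7436, 5446^2048 ≡ 74, 5446^4096 ≡ 5476, 5446^8192 ≡ 8099.
8699 = 8192 + 256 + 128 + 64 + 32 + 16 + 8 + 2 + 1, so 5446^8699 ≡ 8099·9350·11147·2174·11250·14929·13226·11020·5446 ≡ 339 (mod 17399).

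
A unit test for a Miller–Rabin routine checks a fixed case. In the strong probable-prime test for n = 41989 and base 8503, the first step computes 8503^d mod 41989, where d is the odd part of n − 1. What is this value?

n − 1 = 41988 = 2^2 · 10497, so s = 2 and d = 10497.
8503^10497 mod 41989 = 15069.

15069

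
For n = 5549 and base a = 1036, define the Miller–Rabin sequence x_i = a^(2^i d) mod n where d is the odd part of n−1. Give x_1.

3305

n − 1 = 5548 = 2^2 · 1387, so s = 2 and d = 1387.
Repeated squaring mod 5549: 1036^1 ≡ 1036, 1036^2 ≡ 2339, 1036^4 ≡ 5156, 1036^8 ≡ 4626, 1036^16 ≡ 2932, 1036^32 ≡ 1223, 1036^64 ≡ 3048, 1036^128 ≡ 1278, 1036^256 ≡ 1878, 1036^512 ≡ 3269, 1036^1024 ≡ 4536.
1387 = 1024 + 256 + 64 + 32 + 8 + 2 + 1, so 1036^1387 ≡ 4536·1878·3048·1223·4626·2339·1036 ≡ 2843 (mod 5549).
x_0 = 2843.
x_1 = 2843^2 mod 5549 = 3305.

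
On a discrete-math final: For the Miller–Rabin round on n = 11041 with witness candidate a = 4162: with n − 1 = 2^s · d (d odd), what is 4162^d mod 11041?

11040

n − 1 = 11040 = 2^5 · 345, so s = 5 and d = 345.
4162^345 mod 11041 = 11040.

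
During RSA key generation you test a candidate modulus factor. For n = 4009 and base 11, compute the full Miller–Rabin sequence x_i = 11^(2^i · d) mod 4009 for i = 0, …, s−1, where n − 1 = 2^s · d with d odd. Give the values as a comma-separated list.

3877, 1388, 2224

n − 1 = 4008 = 2^3 · 501, so s = 3 and d = 501.
x_0 = 11^501 mod 4009 = 3877.
x_1 = 3877^2 mod 4009 = 1388.
x_2 = 1388^2 mod 4009 = 2224.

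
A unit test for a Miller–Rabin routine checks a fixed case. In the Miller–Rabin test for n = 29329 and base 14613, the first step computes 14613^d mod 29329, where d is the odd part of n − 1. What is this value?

n − 1 = 29328 = 2^4 · 1833, so s = 4 and d = 1833.
14613^1833 mod 29329 = 13281.

13281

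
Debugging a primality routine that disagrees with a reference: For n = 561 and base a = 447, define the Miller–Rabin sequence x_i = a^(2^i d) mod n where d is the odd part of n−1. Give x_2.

n − 1 = 560 = 2^4 · 35, so s = 4 and d = 35.
Repeated squaring mod 561: 447^1 ≡ 447, 447^2 ≡ 93, 447^4 ≡ 234, 447^8 ≡ 339, 447^16 ≡ 477, 447^32 ≡ 324.
35 = 32 + 2 + 1, so 447^35 ≡ 324·93·447 ≡ 516 (mod 561).
x_0 = 516.
x_1 = 516^2 mod 561 = 342.
x_2 = 342^2 mod 561 = 276.

276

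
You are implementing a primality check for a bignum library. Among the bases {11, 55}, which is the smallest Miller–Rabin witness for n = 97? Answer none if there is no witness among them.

none

n − 1 = 96 = 2^5 · 3, so s = 5 and d = 3.
Base 11: x_0 = 11^3 mod 97 = 70. x_0 is neither 1 nor 96, so continue squaring. x_1 = 70^2 mod 97 = 50. x_2 = 50^2 mod 97 = 75. x_3 = 75^2 mod 97 = 96. x_3 ≡ −1, so 11 is not a witness.
Base 55: x_0 = 55^3 mod 97 = 20. x_0 is neither 1 nor 96, so continue squaring. x_1 = 20^2 mod 97 = 12. x_2 = 12^2 mod 97 = 47. x_3 = 47^2 mod 97 = 75. x_4 = 75^2 mod 97 = 96. x_4 ≡ −1, so 55 is not a witness.
No listed base is a witness for 97.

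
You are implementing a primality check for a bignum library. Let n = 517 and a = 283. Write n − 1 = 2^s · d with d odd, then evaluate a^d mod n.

n − 1 = 516 = 2^2 · 129, so s = 2 and d = 129.
Repeated squaring mod 517: 283^1 ≡ 283, 283^2 ≡ 471, 283^4 ≡ 48, 283^8 ≡ 236, 283^16 ≡ 377, 283^32 ≡ 471, 283^64 ≡ 48, 283^128 ≡ 236.
129 = 128 + 1, so 283^129 ≡ 236·283 ≡ 95 (mod 517).

95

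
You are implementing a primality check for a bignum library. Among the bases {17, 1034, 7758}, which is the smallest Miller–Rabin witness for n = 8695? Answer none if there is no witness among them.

17

n − 1 = 8694 = 2^1 · 4347, so s = 1 and d = 4347.
Base 17: x_0 = 17^4347 mod 8695 = 7098. x_0 ∉ {1, 8694} and s = 1, so 17 is a Miller–Rabin witness and 8695 is composite.
Base 1034: x_0 = 1034^4347 mod 8695 = 8319. x_0 ∉ {1, 8694} and s = 1, so 1034 is a Miller–Rabin witness and 8695 is composite.
Base 7758: x_0 = 7758^4347 mod 8695 = 6252. x_0 ∉ {1, 8694} and s = 1, so 7758 is a Miller–Rabin witness and 8695 is composite.
The smallest witness among the given bases is 17.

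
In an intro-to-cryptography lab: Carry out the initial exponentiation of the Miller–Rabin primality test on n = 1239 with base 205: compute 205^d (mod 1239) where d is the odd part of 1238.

n − 1 = 1238 = 2^1 · 619, so s = 1 and d = 619.
205^619 mod 1239 = 730.

730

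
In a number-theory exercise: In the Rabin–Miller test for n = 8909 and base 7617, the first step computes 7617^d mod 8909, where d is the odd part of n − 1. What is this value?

1702

n − 1 = 8908 = 2^2 · 2227, so s = 2 and d = 2227.
Repeated squaring mod 8909: 7617^1 ≡ 7617, 7617^2 ≡ 3281, 7617^4 ≡ 2889, 7617^8 ≡ 7497, 7617^16 ≡ 7037, 7617^32 ≡ 3147, 7617^64 ≡ 5710, 7617^128 ≡ 6069, 7617^256 ≡ 2955, 7617^512 ≡ 1205, 7617^1024 ≡ 8767, 7617^2048 ≡ 2346.
2227 = 2048 + 128 + 32 + 16 + 2 + 1, so 7617^2227 ≡ 2346·6069·3147·7037·3281·7617 ≡ 1702 (mod 8909).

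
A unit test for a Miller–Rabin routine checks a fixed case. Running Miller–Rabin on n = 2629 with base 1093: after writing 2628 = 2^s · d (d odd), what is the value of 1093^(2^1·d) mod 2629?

2511

n − 1 = 2628 = 2^2 · 657, so s = 2 and d = 657.
Repeated squaring mod 2629: 1093^1 ≡ 1093, 1093^2 ≡ 1083, 1093^4 ≡ 355, 1093^8 ≡ 2462, 1093^16 ≡ 1599, 1093^32 ≡ 1413, 1093^64 ≡ 1158, 1093^128 ≡ 174, 1093^256 ≡ 1357, 1093^512 ≡ 1149.
657 = 512 + 128 + 16 + 1, so 1093^657 ≡ 1149·174·1599·1093 ≡ 467 (mod 2629).
x_0 = 467.
x_1 = 467^2 mod 2629 = 2511.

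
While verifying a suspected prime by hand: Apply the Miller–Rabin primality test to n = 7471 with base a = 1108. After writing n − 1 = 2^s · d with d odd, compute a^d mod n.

5238

n − 1 = 7470 = 2^1 · 3735, so s = 1 and d = 3735.
1108^3735 mod 7471 = 5238.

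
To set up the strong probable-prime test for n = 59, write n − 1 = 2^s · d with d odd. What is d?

Halving: 58 → 29; 29 is odd.
So 58 = 2^1 · 29.

29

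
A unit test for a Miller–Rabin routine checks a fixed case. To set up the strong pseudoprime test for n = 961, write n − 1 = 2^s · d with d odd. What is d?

15

Halving: 960 → 480 → 240 → 120 → 60 → 30 → 15; 15 is odd.
So 960 = 2^6 · 15.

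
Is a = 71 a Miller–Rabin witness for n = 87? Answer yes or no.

yes

n − 1 = 86 = 2^1 · 43, so s = 1 and d = 43.
x_0 = 71^43 mod 87 = 71.
x_0 ∉ {1, 86} and s = 1, so 71 is a Miller–Rabin witness and 87 is composite.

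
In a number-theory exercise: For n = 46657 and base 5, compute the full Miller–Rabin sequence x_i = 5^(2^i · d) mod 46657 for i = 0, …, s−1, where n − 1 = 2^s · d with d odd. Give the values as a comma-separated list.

746, 43289, 5773, 14431, 23570, 1

n − 1 = 46656 = 2^6 · 729, so s = 6 and d = 729.
x_0 = 5^729 mod 46657 = 746.
x_1 = 746^2 mod 46657 = 43289.
x_2 = 43289^2 mod 46657 = 5773.
x_3 = 5773^2 mod 46657 = 14431.
x_4 = 14431^2 mod 46657 = 23570.
x_5 = 23570^2 mod 46657 = 1.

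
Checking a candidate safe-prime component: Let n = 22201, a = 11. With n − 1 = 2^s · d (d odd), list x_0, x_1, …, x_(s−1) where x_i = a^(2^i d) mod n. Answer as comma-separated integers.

n − 1 = 22200 = 2^3 · 2775, so s = 3 and d = 2775.
x_0 = 11^2775 mod 22201 = 7196.
x_1 = 7196^2 mod 22201 = 9684.
x_2 = 9684^2 mod 22201 = 2832.

7196, 9684, 2832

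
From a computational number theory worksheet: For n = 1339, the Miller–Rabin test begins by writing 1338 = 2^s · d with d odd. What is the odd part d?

669

Halving: 1338 → 669; 669 is odd.
So 1338 = 2^1 · 669.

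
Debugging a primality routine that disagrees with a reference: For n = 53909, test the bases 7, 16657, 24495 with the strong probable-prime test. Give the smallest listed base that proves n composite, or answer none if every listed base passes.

n − 1 = 53908 = 2^2 · 13477, so s = 2 and d = 13477.
Base 7: x_0 = 7^13477 mod 53909 = 52573. x_0 is neither 1 nor 53908, so continue squaring. x_1 = 52573^2 mod 53909 = 5899. Reached i = s−1 = 1 without hitting −1: 7 is a Miller–Rabin witness and 53909 is composite.
Base 16657: x_0 = 16657^13477 mod 53909 = 11614. x_0 is neither 1 nor 53908, so continue squaring. x_1 = 11614^2 mod 53909 = 4678. Reached i = s−1 = 1 without hitting −1: 16657 is a Miller–Rabin witness and 53909 is composite.
Base 24495: x_0 = 24495^13477 mod 53909 = 13025. x_0 is neither 1 nor 53908, so continue squaring. x_1 = 13025^2 mod 53909 = 52911. Reached i = s−1 = 1 without hitting −1: 24495 is a Miller–Rabin witness and 53909 is composite.
The smallest witness among the given bases is 7.

7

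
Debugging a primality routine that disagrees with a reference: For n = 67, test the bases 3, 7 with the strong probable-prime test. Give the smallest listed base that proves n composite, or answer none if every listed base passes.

n − 1 = 66 = 2^1 · 33, so s = 1 and d = 33.
Base 3: x_0 = 3^33 mod 67 = 66. x_0 = 66 ≡ −1, so 3 is not a witness.
Base 7: x_0 = 7^33 mod 67 = 66. x_0 = 66 ≡ −1, so 7 is not a witness.
No listed base is a witness for 67.

none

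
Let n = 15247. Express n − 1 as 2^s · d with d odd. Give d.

7623

Halving: 15246 → 7623; 7623 is odd.
So 15246 = 2^1 · 7623.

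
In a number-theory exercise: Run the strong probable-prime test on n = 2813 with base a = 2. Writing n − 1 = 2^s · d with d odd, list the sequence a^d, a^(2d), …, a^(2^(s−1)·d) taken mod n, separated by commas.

66, 1543

n − 1 = 2812 = 2^2 · 703, so s = 2 and d = 703.
x_0 = 2^703 mod 2813 = 66.
x_1 = 66^2 mod 2813 = 1543.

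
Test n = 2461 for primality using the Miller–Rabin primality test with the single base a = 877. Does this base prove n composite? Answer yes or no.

n − 1 = 2460 = 2^2 · 615, so s = 2 and d = 615.
x_0 = 877^615 mod 2461 = 77.
x_0 is neither 1 nor 2460, so continue squaring.
x_1 = 77^2 mod 2461 = 1007.
Reached i = s−1 = 1 without hitting −1: 877 is a Miller–Rabin witness and 2461 is composite.

yes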